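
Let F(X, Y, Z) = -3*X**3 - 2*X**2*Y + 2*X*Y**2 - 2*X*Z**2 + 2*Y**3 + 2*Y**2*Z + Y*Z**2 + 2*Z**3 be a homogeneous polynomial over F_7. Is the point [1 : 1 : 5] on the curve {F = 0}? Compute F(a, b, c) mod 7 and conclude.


F(1,1,5) ≡ 3 (mod 7); P is NOT on the curve.

Evaluate F(1, 1, 5) term-by-term (mod 7).
  -3*X**3 ↦ -3·1·1·1 = -3
  -2*X**2*Y ↦ -2·1·1·1 = -2
  2*X*Y**2 ↦ 2·1·1·1 = 2
  -2*X*Z**2 ↦ -2·1·1·25 = -50
  2*Y**3 ↦ 2·1·1·1 = 2
  2*Y**2*Z ↦ 2·1·1·5 = 10
  Y*Z**2 ↦ 1·1·1·25 = 25
  2*Z**3 ↦ 2·1·1·125 = 250
Sum: F(1, 1, 5) = (-3) + (-2) + (2) + (-50) + (2) + (10) + (25) + (250) = 234.
Reducing mod 7: 234 ≡ 3 (mod 7).
Since F(a, b, c) ≡ 3 ≠ 0 (mod 7), P does NOT lie on the curve.


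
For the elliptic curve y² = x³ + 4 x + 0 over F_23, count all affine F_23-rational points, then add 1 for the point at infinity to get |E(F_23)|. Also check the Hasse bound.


Affine points = {(0, 0), (2, 4), (2, 19), (3, 4), (3, 19), (7, 7), (7, 16), (9, 11), (9, 12), (11, 8), (11, 15), (13, 8), (13, 15), (15, 10), (15, 13), (17, 6), (17, 17), (18, 4), (18, 19), (19, 9), (19, 14), (22, 8), (22, 15)}; affine count = 23; |E(F_23)| = 24.

Discriminant check: Δ ∝ 4a³ + 27b² = 4·4³ + 27·0² = 4·64 + 27·0 ≡ 3 (mod 23). Nonzero ⇒ E is nonsingular.
For each x ∈ F_23, compute rhs = x³ + 4·x + 0 mod 23, then count y ∈ F_23 with y² ≡ rhs.
  x = 0: rhs = 0, matching y values: 0 (1 points).
  x = 1: rhs = 5, matching y values: none (0 points).
  x = 2: rhs = 16, matching y values: 4, 19 (2 points).
  x = 3: rhs = 16, matching y values: 4, 19 (2 points).
  x = 4: rhs = 11, matching y values: none (0 points).
  x = 5: rhs = 7, matching y values: none (0 points).
  x = 6: rhs = 10, matching y values: none (0 points).
  x = 7: rhs = 3, matching y values: 7, 16 (2 points).
  x = 8: rhs = 15, matching y values: none (0 points).
  x = 9: rhs = 6, matching y values: 11, 12 (2 points).
  x = 10: rhs = 5, matching y values: none (0 points).
  x = 11: rhs = 18, matching y values: 8, 15 (2 points).
  x = 12: rhs = 5, matching y values: none (0 points).
  x = 13: rhs = 18, matching y values: 8, 15 (2 points).
  x = 14: rhs = 17, matching y values: none (0 points).
  x = 15: rhs = 8, matching y values: 10, 13 (2 points).
  x = 16: rhs = 20, matching y values: none (0 points).
  x = 17: rhs = 13, matching y values: 6, 17 (2 points).
  x = 18: rhs = 16, matching y values: 4, 19 (2 points).
  x = 19: rhs = 12, matching y values: 9, 14 (2 points).
  x = 20: rhs = 7, matching y values: none (0 points).
  x = 21: rhs = 7, matching y values: none (0 points).
  x = 22: rhs = 18, matching y values: 8, 15 (2 points).
Total affine count: 23.
Full point count |E(F_23)| = 23 + 1 = 24.
Hasse bound: |24 − (23+1)| = |0| = 0 ≤ 2√23 ≈ 9.5917 ✓.


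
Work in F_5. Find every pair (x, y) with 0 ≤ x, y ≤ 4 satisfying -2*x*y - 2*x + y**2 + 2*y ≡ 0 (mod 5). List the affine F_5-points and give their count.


Affine F_5-points: {(0, 0), (0, 3), (2, 1), (3, 2)}; count = 4.

For each of the 25 pairs (x, y) ∈ F_5², evaluate f(x, y) mod 5. Record the zeros.
  x = 0: [0↦0, 1↦3, 2↦3, 3↦0, 4↦4]  zeros at y ∈ {0, 3}
  x = 1: [0↦3, 1↦4, 2↦2, 3↦2, 4↦4]  zeros at y ∈ ∅
  x = 2: [0↦1, 1↦0, 2↦1, 3↦4, 4↦4]  zeros at y ∈ {1}
  x = 3: [0↦4, 1↦1, 2↦0, 3↦1, 4↦4]  zeros at y ∈ {2}
  x = 4: [0↦2, 1↦2, 2↦4, 3↦3, 4↦4]  zeros at y ∈ ∅
Collecting zeros: affine points = {(0, 0), (0, 3), (2, 1), (3, 2)}.
Total count |C(F_5)_aff| = 4.


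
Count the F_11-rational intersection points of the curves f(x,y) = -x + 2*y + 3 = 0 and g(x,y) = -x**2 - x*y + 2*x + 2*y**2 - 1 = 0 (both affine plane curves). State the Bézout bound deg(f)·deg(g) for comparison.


Common zeros: ∅; count = 0; Bézout bound = 2.

deg(f) = 1, deg(g) = 2, so Bézout bound = 2.
Scan x ∈ F_11. For each x, list the y ∈ F_11 with f(x, y) ≡ 0 and those with g(x, y) ≡ 0 (mod 11); the common zeros in that column are the intersection.
  x = 0: f ≡ 0 at y ∈ {4}; g ≡ 0 at y ∈ ∅; common: ∅.
  x = 1: f ≡ 0 at y ∈ {10}; g ≡ 0 at y ∈ {0, 6}; common: ∅.
  x = 2: f ≡ 0 at y ∈ {5}; g ≡ 0 at y ∈ {3, 9}; common: ∅.
  x = 3: f ≡ 0 at y ∈ {0}; g ≡ 0 at y ∈ ∅; common: ∅.
  x = 4: f ≡ 0 at y ∈ {6}; g ≡ 0 at y ∈ {1}; common: ∅.
  x = 5: f ≡ 0 at y ∈ {1}; g ≡ 0 at y ∈ ∅; common: ∅.
  x = 6: f ≡ 0 at y ∈ {7}; g ≡ 0 at y ∈ {6, 8}; common: ∅.
  x = 7: f ≡ 0 at y ∈ {2}; g ≡ 0 at y ∈ ∅; common: ∅.
  x = 8: f ≡ 0 at y ∈ {8}; g ≡ 0 at y ∈ {1, 3}; common: ∅.
  x = 9: f ≡ 0 at y ∈ {3}; g ≡ 0 at y ∈ ∅; common: ∅.
  x = 10: f ≡ 0 at y ∈ {9}; g ≡ 0 at y ∈ {8}; common: ∅.
Collecting: common zeros = ∅, so the count is 0.
Comparison with the Bézout bound: 0 ≤ 2 = deg(f)·deg(g), as expected for curves with no common component (the affine F_11-count falls short of the bound because intersections may lie at infinity, over extension fields, or carry multiplicity).


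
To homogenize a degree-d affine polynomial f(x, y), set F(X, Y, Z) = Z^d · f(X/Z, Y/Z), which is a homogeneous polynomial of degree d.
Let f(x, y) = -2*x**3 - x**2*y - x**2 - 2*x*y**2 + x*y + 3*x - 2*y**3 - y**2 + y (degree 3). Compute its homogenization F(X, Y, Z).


F(X, Y, Z) = -2*X**3 - X**2*Y - X**2*Z - 2*X*Y**2 + X*Y*Z + 3*X*Z**2 - 2*Y**3 - Y**2*Z + Y*Z**2

deg(f) = 3.
Substitute x = X/Z, y = Y/Z into f, then multiply by Z^3.
  monomial -2·x^3·y^0 ↦ -2·X^3·Y^0·Z^0.
  monomial -1·x^2·y^1 ↦ -1·X^2·Y^1·Z^0.
  monomial -1·x^2·y^0 ↦ -1·X^2·Y^0·Z^1.
  monomial -2·x^1·y^2 ↦ -2·X^1·Y^2·Z^0.
  monomial 1·x^1·y^1 ↦ 1·X^1·Y^1·Z^1.
  monomial 3·x^1·y^0 ↦ 3·X^1·Y^0·Z^2.
  monomial -2·x^0·y^3 ↦ -2·X^0·Y^3·Z^0.
  monomial -1·x^0·y^2 ↦ -1·X^0·Y^2·Z^1.
  monomial 1·x^0·y^1 ↦ 1·X^0·Y^1·Z^2.
Collecting: F(X, Y, Z) = -2*X**3 - X**2*Y - X**2*Z - 2*X*Y**2 + X*Y*Z + 3*X*Z**2 - 2*Y**3 - Y**2*Z + Y*Z**2.


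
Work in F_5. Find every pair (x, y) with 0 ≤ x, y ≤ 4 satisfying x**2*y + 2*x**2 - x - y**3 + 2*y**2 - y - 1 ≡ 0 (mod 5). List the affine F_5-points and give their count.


Affine F_5-points: {(1, 0), (1, 2), (2, 0), (2, 3), (2, 4), (3, 2), (4, 4)}; count = 7.

For each of the 25 pairs (x, y) ∈ F_5², evaluate f(x, y) mod 5. Record the zeros.
  x = 0: [0↦4, 1↦4, 2↦2, 3↦2, 4↦3]  zeros at y ∈ ∅
  x = 1: [0↦0, 1↦1, 2↦0, 3↦1, 4↦3]  zeros at y ∈ {0, 2}
  x = 2: [0↦0, 1↦4, 2↦1, 3↦0, 4↦0]  zeros at y ∈ {0, 3, 4}
  x = 3: [0↦4, 1↦3, 2↦0, 3↦4, 4↦4]  zeros at y ∈ {2}
  x = 4: [0↦2, 1↦3, 2↦2, 3↦3, 4↦0]  zeros at y ∈ {4}
Collecting zeros: affine points = {(1, 0), (1, 2), (2, 0), (2, 3), (2, 4), (3, 2), (4, 4)}.
Total count |C(F_5)_aff| = 7.


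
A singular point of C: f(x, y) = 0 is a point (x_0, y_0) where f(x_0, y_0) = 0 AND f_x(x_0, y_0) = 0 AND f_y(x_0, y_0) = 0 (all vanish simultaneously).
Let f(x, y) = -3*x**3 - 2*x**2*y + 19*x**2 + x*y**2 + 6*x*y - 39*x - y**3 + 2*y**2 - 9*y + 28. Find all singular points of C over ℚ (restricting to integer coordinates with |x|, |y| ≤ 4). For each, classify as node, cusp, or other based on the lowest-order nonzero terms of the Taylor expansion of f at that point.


Singular points: {(2, 1)}; classification: node.

Compute partial derivatives:
  f_x = -9*x**2 - 4*x*y + 38*x + y**2 + 6*y - 39.
  f_y = -2*x**2 + 2*x*y + 6*x - 3*y**2 + 4*y - 9.
Scan x_0 ∈ {−4, ..., 4}. For each x_0, f_y(x_0, y) is a polynomial in y; find its integer roots y ∈ {−4, ..., 4}, then test f_x and f at those candidates.
  x = -4: f_y(-4, y) = -3*y**2 - 4*y - 65; no integer root y with |y| ≤ 4.
  x = -3: f_y(-3, y) = -3*y**2 - 2*y - 45; no integer root y with |y| ≤ 4.
  x = -2: f_y(-2, y) = -3*y**2 - 29; no integer root y with |y| ≤ 4.
  x = -1: f_y(-1, y) = -3*y**2 + 2*y - 17; no integer root y with |y| ≤ 4.
  x = 0: f_y(0, y) = -3*y**2 + 4*y - 9; no integer root y with |y| ≤ 4.
  x = 1: f_y(1, y) = -3*y**2 + 6*y - 5; no integer root y with |y| ≤ 4.
  x = 2: f_y(2, y) = -3*y**2 + 8*y - 5; vanishes at y ∈ {1}. (2, 1): f_x = 0, f = 0 — SINGULAR.
  x = 3: f_y(3, y) = -3*y**2 + 10*y - 9; no integer root y with |y| ≤ 4.
  x = 4: f_y(4, y) = -3*y**2 + 12*y - 17; no integer root y with |y| ≤ 4.
Only singular point on the grid: (2, 1).
Classify: substitute x = 2 + u, y = 1 + v and expand: f = -3*u**3 - 2*u**2*v - u**2 + u*v**2 - v**3 + v**2.
No constant or linear terms (consistent with a singular point). Quadratic part: -u**2 + v**2. Cubic part: -3*u**3 - 2*u**2*v + u*v**2 - v**3.
The quadratic part v**2 - u**2 = (v − u)(v + u) splits into two distinct linear factors, so there are two distinct tangent lines y − 1 = ±(x − 2) — this is a node (ordinary double point).
Classification: node.


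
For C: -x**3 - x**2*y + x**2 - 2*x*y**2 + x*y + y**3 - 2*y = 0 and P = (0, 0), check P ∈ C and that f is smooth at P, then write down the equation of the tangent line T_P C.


Tangent line at P: -2*y = 0.

Step 1: f(0, 0) = 0, so P lies on C.
Step 2: partial derivatives
  f_x(x, y) = -3*x**2 - 2*x*y + 2*x - 2*y**2 + y, f_y(x, y) = -x**2 - 4*x*y + x + 3*y**2 - 2.
  f_x(P) = 0, f_y(P) = -2 (gradient nonzero, so P is smooth).
Step 3: tangent line at P: 0·(x − 0) + -2·(y − 0) = 0.
Expanding: -2*y = 0.


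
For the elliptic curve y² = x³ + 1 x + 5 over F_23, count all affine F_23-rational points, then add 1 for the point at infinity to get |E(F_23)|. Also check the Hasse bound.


Affine points = {(3, 9), (3, 14), (4, 2), (4, 21), (10, 7), (10, 16), (11, 6), (11, 17), (14, 7), (14, 16), (16, 0), (17, 6), (17, 17), (18, 6), (18, 17), (19, 11), (19, 12), (21, 8), (21, 15), (22, 7), (22, 16)}; affine count = 21; |E(F_23)| = 22.

Discriminant check: Δ ∝ 4a³ + 27b² = 4·1³ + 27·5² = 4·1 + 27·25 ≡ 12 (mod 23). Nonzero ⇒ E is nonsingular.
For each x ∈ F_23, compute rhs = x³ + 1·x + 5 mod 23, then count y ∈ F_23 with y² ≡ rhs.
  x = 0: rhs = 5, matching y values: none (0 points).
  x = 1: rhs = 7, matching y values: none (0 points).
  x = 2: rhs = 15, matching y values: none (0 points).
  x = 3: rhs = 12, matching y values: 9, 14 (2 points).
  x = 4: rhs = 4, matching y values: 2, 21 (2 points).
  x = 5: rhs = 20, matching y values: none (0 points).
  x = 6: rhs = 20, matching y values: none (0 points).
  x = 7: rhs = 10, matching y values: none (0 points).
  x = 8: rhs = 19, matching y values: none (0 points).
  x = 9: rhs = 7, matching y values: none (0 points).
  x = 10: rhs = 3, matching y values: 7, 16 (2 points).
  x = 11: rhs = 13, matching y values: 6, 17 (2 points).
  x = 12: rhs = 20, matching y values: none (0 points).
  x = 13: rhs = 7, matching y values: none (0 points).
  x = 14: rhs = 3, matching y values: 7, 16 (2 points).
  x = 15: rhs = 14, matching y values: none (0 points).
  x = 16: rhs = 0, matching y values: 0 (1 points).
  x = 17: rhs = 13, matching y values: 6, 17 (2 points).
  x = 18: rhs = 13, matching y values: 6, 17 (2 points).
  x = 19: rhs = 6, matching y values: 11, 12 (2 points).
  x = 20: rhs = 21, matching y values: none (0 points).
  x = 21: rhs = 18, matching y values: 8, 15 (2 points).
  x = 22: rhs = 3, matching y values: 7, 16 (2 points).
Total affine count: 21.
Full point count |E(F_23)| = 21 + 1 = 22.
Hasse bound: |22 − (23+1)| = |-2| = 2 ≤ 2√23 ≈ 9.5917 ✓.


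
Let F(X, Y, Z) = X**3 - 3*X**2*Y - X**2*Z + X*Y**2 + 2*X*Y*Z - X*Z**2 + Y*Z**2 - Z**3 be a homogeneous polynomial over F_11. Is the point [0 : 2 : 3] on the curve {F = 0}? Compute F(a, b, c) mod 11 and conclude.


F(0,2,3) ≡ 2 (mod 11); P is NOT on the curve.

Evaluate F(0, 2, 3) term-by-term (mod 11).
  X**3 ↦ 1·0·1·1 = 0
  -3*X**2*Y ↦ -3·0·2·1 = 0
  -X**2*Z ↦ -1·0·1·3 = 0
  X*Y**2 ↦ 1·0·4·1 = 0
  2*X*Y*Z ↦ 2·0·2·3 = 0
  -X*Z**2 ↦ -1·0·1·9 = 0
  Y*Z**2 ↦ 1·1·2·9 = 18
  -Z**3 ↦ -1·1·1·27 = -27
Sum: F(0, 2, 3) = (0) + (0) + (0) + (0) + (0) + (0) + (18) + (-27) = -9.
Reducing mod 11: -9 ≡ 2 (mod 11).
Since F(a, b, c) ≡ 2 ≠ 0 (mod 11), P does NOT lie on the curve.


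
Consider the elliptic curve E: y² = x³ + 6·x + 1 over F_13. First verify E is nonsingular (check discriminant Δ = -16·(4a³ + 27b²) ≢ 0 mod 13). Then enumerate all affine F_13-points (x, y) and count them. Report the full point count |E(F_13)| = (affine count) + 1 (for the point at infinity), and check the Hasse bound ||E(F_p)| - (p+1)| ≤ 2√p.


Affine points = {(0, 1), (0, 12), (5, 0), (7, 3), (7, 10), (9, 2), (9, 11)}; affine count = 7; |E(F_13)| = 8.

Discriminant check: Δ ∝ 4a³ + 27b² = 4·6³ + 27·1² = 4·216 + 27·1 ≡ 7 (mod 13). Nonzero ⇒ E is nonsingular.
For each x ∈ F_13, compute rhs = x³ + 6·x + 1 mod 13, then count y ∈ F_13 with y² ≡ rhs.
  x = 0: rhs = 1, matching y values: 1, 12 (2 points).
  x = 1: rhs = 8, matching y values: none (0 points).
  x = 2: rhs = 8, matching y values: none (0 points).
  x = 3: rhs = 7, matching y values: none (0 points).
  x = 4: rhs = 11, matching y values: none (0 points).
  x = 5: rhs = 0, matching y values: 0 (1 points).
  x = 6: rhs = 6, matching y values: none (0 points).
  x = 7: rhs = 9, matching y values: 3, 10 (2 points).
  x = 8: rhs = 2, matching y values: none (0 points).
  x = 9: rhs = 4, matching y values: 2, 11 (2 points).
  x = 10: rhs = 8, matching y values: none (0 points).
  x = 11: rhs = 7, matching y values: none (0 points).
  x = 12: rhs = 7, matching y values: none (0 points).
Total affine count: 7.
Full point count |E(F_13)| = 7 + 1 = 8.
Hasse bound: |8 − (13+1)| = |-6| = 6 ≤ 2√13 ≈ 7.2111 ✓.


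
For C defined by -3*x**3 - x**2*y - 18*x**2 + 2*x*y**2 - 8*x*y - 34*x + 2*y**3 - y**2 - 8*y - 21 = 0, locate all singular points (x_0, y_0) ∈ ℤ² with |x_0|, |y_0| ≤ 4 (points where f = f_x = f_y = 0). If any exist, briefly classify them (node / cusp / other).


Singular points: {(-2, 1)}; classification: node.

Compute partial derivatives:
  f_x = -9*x**2 - 2*x*y - 36*x + 2*y**2 - 8*y - 34.
  f_y = -x**2 + 4*x*y - 8*x + 6*y**2 - 2*y - 8.
Scan x_0 ∈ {−4, ..., 4}. For each x_0, f_y(x_0, y) is a polynomial in y; find its integer roots y ∈ {−4, ..., 4}, then test f_x and f at those candidates.
  x = -4: f_y(-4, y) = 6*y**2 - 18*y + 8; no integer root y with |y| ≤ 4.
  x = -3: f_y(-3, y) = 6*y**2 - 14*y + 7; no integer root y with |y| ≤ 4.
  x = -2: f_y(-2, y) = 6*y**2 - 10*y + 4; vanishes at y ∈ {1}. (-2, 1): f_x = 0, f = 0 — SINGULAR.
  x = -1: f_y(-1, y) = 6*y**2 - 6*y - 1; no integer root y with |y| ≤ 4.
  x = 0: f_y(0, y) = 6*y**2 - 2*y - 8; vanishes at y ∈ {-1}. (0, -1): f_x = -24 ≠ 0.
  x = 1: f_y(1, y) = 6*y**2 + 2*y - 17; no integer root y with |y| ≤ 4.
  x = 2: f_y(2, y) = 6*y**2 + 6*y - 28; no integer root y with |y| ≤ 4.
  x = 3: f_y(3, y) = 6*y**2 + 10*y - 41; no integer root y with |y| ≤ 4.
  x = 4: f_y(4, y) = 6*y**2 + 14*y - 56; no integer root y with |y| ≤ 4.
Only singular point on the grid: (-2, 1).
Classify: substitute x = -2 + u, y = 1 + v and expand: f = -3*u**3 - u**2*v - u**2 + 2*u*v**2 + 2*v**3 + v**2.
No constant or linear terms (consistent with a singular point). Quadratic part: -u**2 + v**2. Cubic part: -3*u**3 - u**2*v + 2*u*v**2 + 2*v**3.
The quadratic part v**2 - u**2 = (v − u)(v + u) splits into two distinct linear factors, so there are two distinct tangent lines y − 1 = ±(x − -2) — this is a node (ordinary double point).
Classification: node.


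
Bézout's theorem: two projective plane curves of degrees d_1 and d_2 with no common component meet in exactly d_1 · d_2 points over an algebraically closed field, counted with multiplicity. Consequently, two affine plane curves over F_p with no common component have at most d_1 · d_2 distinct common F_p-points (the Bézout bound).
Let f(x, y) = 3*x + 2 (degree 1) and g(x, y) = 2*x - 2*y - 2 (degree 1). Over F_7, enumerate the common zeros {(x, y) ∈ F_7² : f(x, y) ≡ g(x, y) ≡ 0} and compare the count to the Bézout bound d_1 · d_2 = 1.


Common zeros: {(4, 3)}; count = 1; Bézout bound = 1.

deg(f) = 1, deg(g) = 1, so Bézout bound = 1.
Scan x ∈ F_7. For each x, list the y ∈ F_7 with f(x, y) ≡ 0 and those with g(x, y) ≡ 0 (mod 7); the common zeros in that column are the intersection.
  x = 0: f ≡ 0 at y ∈ ∅; g ≡ 0 at y ∈ {6}; common: ∅.
  x = 1: f ≡ 0 at y ∈ ∅; g ≡ 0 at y ∈ {0}; common: ∅.
  x = 2: f ≡ 0 at y ∈ ∅; g ≡ 0 at y ∈ {1}; common: ∅.
  x = 3: f ≡ 0 at y ∈ ∅; g ≡ 0 at y ∈ {2}; common: ∅.
  x = 4: f ≡ 0 at y ∈ {0, 1, 2, 3, 4, 5, 6}; g ≡ 0 at y ∈ {3}; common: {3}.
  x = 5: f ≡ 0 at y ∈ ∅; g ≡ 0 at y ∈ {4}; common: ∅.
  x = 6: f ≡ 0 at y ∈ ∅; g ≡ 0 at y ∈ {5}; common: ∅.
Collecting: common zeros = {(4, 3)}, so the count is 1.
Comparison with the Bézout bound: 1 ≤ 1 = deg(f)·deg(g), as expected for curves with no common component (the bound is attained).


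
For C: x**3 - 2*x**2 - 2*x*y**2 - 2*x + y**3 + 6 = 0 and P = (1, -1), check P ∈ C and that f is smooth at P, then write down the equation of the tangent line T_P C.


Tangent line at P: -5*x + 7*y + 12 = 0.

Step 1: f(1, -1) = 0, so P lies on C.
Step 2: partial derivatives
  f_x(x, y) = 3*x**2 - 4*x - 2*y**2 - 2, f_y(x, y) = -4*x*y + 3*y**2.
  f_x(P) = -5, f_y(P) = 7 (gradient nonzero, so P is smooth).
Step 3: tangent line at P: -5·(x − 1) + 7·(y − -1) = 0.
Expanding: -5*x + 7*y + 12 = 0.


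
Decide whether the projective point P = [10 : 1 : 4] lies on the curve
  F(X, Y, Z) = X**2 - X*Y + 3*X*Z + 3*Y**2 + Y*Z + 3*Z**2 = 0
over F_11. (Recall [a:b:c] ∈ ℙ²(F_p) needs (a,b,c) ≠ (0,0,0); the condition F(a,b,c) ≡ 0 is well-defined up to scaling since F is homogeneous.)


F(10,1,4) ≡ 1 (mod 11); P is NOT on the curve.

Evaluate F(10, 1, 4) term-by-term (mod 11).
  X**2 ↦ 1·100·1·1 = 100
  -X*Y ↦ -1·10·1·1 = -10
  3*X*Z ↦ 3·10·1·4 = 120
  3*Y**2 ↦ 3·1·1·1 = 3
  Y*Z ↦ 1·1·1·4 = 4
  3*Z**2 ↦ 3·1·1·16 = 48
Sum: F(10, 1, 4) = (100) + (-10) + (120) + (3) + (4) + (48) = 265.
Reducing mod 11: 265 ≡ 1 (mod 11).
Since F(a, b, c) ≡ 1 ≠ 0 (mod 11), P does NOT lie on the curve.


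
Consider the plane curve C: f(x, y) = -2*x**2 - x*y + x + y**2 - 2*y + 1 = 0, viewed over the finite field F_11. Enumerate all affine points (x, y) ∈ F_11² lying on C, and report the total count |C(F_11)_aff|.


Affine F_11-points: {(0, 1), (1, 0), (1, 3), (2, 5), (2, 10), (3, 7), (3, 9), (4, 8), (4, 9), (5, 0), (5, 7), (6, 2), (6, 6), (7, 4), (7, 5), (8, 4), (8, 6), (9, 3), (9, 8), (10, 2), (10, 10)}; count = 21.

For each of the 121 pairs (x, y) ∈ F_11², evaluate f(x, y) mod 11. Record the zeros.
  x = 0: [0↦1, 1↦0, 2↦1, 3↦4, 4↦9, 5↦5, 6↦3, 7↦3, 8↦5, 9↦9, 10↦4]  zeros at y ∈ {1}
  x = 1: [0↦0, 1↦9, 2↦9, 3↦0, 4↦4, 5↦10, 6↦7, 7↦6, 8↦7, 9↦10, 10↦4]  zeros at y ∈ {0, 3}
  x = 2: [0↦6, 1↦3, 2↦2, 3↦3, 4↦6, 5↦0, 6↦7, 7↦5, 8↦5, 9↦7, 10↦0]  zeros at y ∈ {5, 10}
  x = 3: [0↦8, 1↦4, 2↦2, 3↦2, 4↦4, 5↦8, 6↦3, 7↦0, 8↦10, 9↦0, 10↦3]  zeros at y ∈ {7, 9}
  x = 4: [0↦6, 1↦1, 2↦9, 3↦8, 4↦9, 5↦1, 6↦6, 7↦2, 8↦0, 9↦0, 10↦2]  zeros at y ∈ {8, 9}
  x = 5: [0↦0, 1↦5, 2↦1, 3↦10, 4↦10, 5↦1, 6↦5, 7↦0, 8↦8, 9↦7, 10↦8]  zeros at y ∈ {0, 7}
  x = 6: [0↦1, 1↦5, 2↦0, 3↦8, 4↦7, 5↦8, 6↦0, 7↦5, 8↦1, 9↦10, 10↦10]  zeros at y ∈ {2, 6}
  x = 7: [0↦9, 1↦1, 2↦6, 3↦2, 4↦0, 5↦0, 6↦2, 7↦6, 8↦1, 9↦9, 10↦8]  zeros at y ∈ {4, 5}
  x = 8: [0↦2, 1↦4, 2↦8, 3↦3, 4↦0, 5↦10, 6↦0, 7↦3, 8↦8, 9↦4, 10↦2]  zeros at y ∈ {4, 6}
  x = 9: [0↦2, 1↦3, 2↦6, 3↦0, 4↦7, 5↦5, 6↦5, 7↦7, 8↦0, 9↦6, 10↦3]  zeros at y ∈ {3, 8}
  x = 10: [0↦9, 1↦9, 2↦0, 3↦4, 4↦10, 5↦7, 6↦6, 7↦7, 8↦10, 9↦4, 10↦0]  zeros at y ∈ {2, 10}
Collecting zeros: affine points = {(0, 1), (1, 0), (1, 3), (2, 5), (2, 10), (3, 7), (3, 9), (4, 8), (4, 9), (5, 0), (5, 7), (6, 2), (6, 6), (7, 4), (7, 5), (8, 4), (8, 6), (9, 3), (9, 8), (10, 2), (10, 10)}.
Total count |C(F_11)_aff| = 21.


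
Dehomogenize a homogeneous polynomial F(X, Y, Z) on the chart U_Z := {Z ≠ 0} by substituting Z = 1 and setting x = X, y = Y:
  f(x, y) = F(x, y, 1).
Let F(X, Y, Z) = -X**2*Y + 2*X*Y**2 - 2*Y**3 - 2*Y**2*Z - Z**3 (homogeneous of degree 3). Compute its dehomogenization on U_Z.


f(x, y) = -x**2*y + 2*x*y**2 - 2*y**3 - 2*y**2 - 1

On U_Z we set Z = 1. Each monomial c·X^i·Y^j·Z^k in F becomes c·x^i·y^j·1^k = c·x^i·y^j.
Substituting Z = 1: F(X, Y, 1) = -x**2*y + 2*x*y**2 - 2*y**3 - 2*y**2 - 1.
Note: deg(f) ≤ deg(F) = 3; strict inequality happens when F is divisible by Z (lost terms).


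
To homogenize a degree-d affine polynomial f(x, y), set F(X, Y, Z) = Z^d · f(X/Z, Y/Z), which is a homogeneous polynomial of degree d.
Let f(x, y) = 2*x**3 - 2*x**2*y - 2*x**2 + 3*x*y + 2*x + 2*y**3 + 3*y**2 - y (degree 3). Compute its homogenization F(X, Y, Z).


F(X, Y, Z) = 2*X**3 - 2*X**2*Y - 2*X**2*Z + 3*X*Y*Z + 2*X*Z**2 + 2*Y**3 + 3*Y**2*Z - Y*Z**2

deg(f) = 3.
Substitute x = X/Z, y = Y/Z into f, then multiply by Z^3.
  monomial 2·x^3·y^0 ↦ 2·X^3·Y^0·Z^0.
  monomial -2·x^2·y^1 ↦ -2·X^2·Y^1·Z^0.
  monomial -2·x^2·y^0 ↦ -2·X^2·Y^0·Z^1.
  monomial 3·x^1·y^1 ↦ 3·X^1·Y^1·Z^1.
  monomial 2·x^1·y^0 ↦ 2·X^1·Y^0·Z^2.
  monomial 2·x^0·y^3 ↦ 2·X^0·Y^3·Z^0.
  monomial 3·x^0·y^2 ↦ 3·X^0·Y^2·Z^1.
  monomial -1·x^0·y^1 ↦ -1·X^0·Y^1·Z^2.
Collecting: F(X, Y, Z) = 2*X**3 - 2*X**2*Y - 2*X**2*Z + 3*X*Y*Z + 2*X*Z**2 + 2*Y**3 + 3*Y**2*Z - Y*Z**2.


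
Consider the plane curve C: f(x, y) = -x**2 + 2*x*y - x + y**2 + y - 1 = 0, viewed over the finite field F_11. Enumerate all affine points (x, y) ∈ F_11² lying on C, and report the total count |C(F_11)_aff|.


Affine F_11-points: {(0, 3), (0, 7), (2, 7), (2, 10), (4, 1), (5, 3), (5, 8), (6, 10), (8, 1), (8, 4), (10, 4), (10, 8)}; count = 12.

For each of the 121 pairs (x, y) ∈ F_11², evaluate f(x, y) mod 11. Record the zeros.
  x = 0: [0↦10, 1↦1, 2↦5, 3↦0, 4↦8, 5↦7, 6↦8, 7↦0, 8↦5, 9↦1, 10↦10]  zeros at y ∈ {3, 7}
  x = 1: [0↦8, 1↦1, 2↦7, 3↦4, 4↦3, 5↦4, 6↦7, 7↦1, 8↦8, 9↦6, 10↦6]  zeros at y ∈ ∅
  x = 2: [0↦4, 1↦10, 2↦7, 3↦6, 4↦7, 5↦10, 6↦4, 7↦0, 8↦9, 9↦9, 10↦0]  zeros at y ∈ {7, 10}
  x = 3: [0↦9, 1↦6, 2↦5, 3↦6, 4↦9, 5↦3, 6↦10, 7↦8, 8↦8, 9↦10, 10↦3]  zeros at y ∈ ∅
  x = 4: [0↦1, 1↦0, 2↦1, 3↦4, 4↦9, 5↦5, 6↦3, 7↦3, 8↦5, 9↦9, 10↦4]  zeros at y ∈ {1}
  x = 5: [0↦2, 1↦3, 2↦6, 3↦0, 4↦7, 5↦5, 6↦5, 7↦7, 8↦0, 9↦6, 10↦3]  zeros at y ∈ {3, 8}
  x = 6: [0↦1, 1↦4, 2↦9, 3↦5, 4↦3, 5↦3, 6↦5, 7↦9, 8↦4, 9↦1, 10↦0]  zeros at y ∈ {10}
  x = 7: [0↦9, 1↦3, 2↦10, 3↦8, 4↦8, 5↦10, 6↦3, 7↦9, 8↦6, 9↦5, 10↦6]  zeros at y ∈ ∅
  x = 8: [0↦4, 1↦0, 2↦9, 3↦9, 4↦0, 5↦4, 6↦10, 7↦7, 8↦6, 9↦7, 10↦10]  zeros at y ∈ {1, 4}
  x = 9: [0↦8, 1↦6, 2↦6, 3↦8, 4↦1, 5↦7, 6↦4, 7↦3, 8↦4, 9↦7, 10↦1]  zeros at y ∈ ∅
  x = 10: [0↦10, 1↦10, 2↦1, 3↦5, 4↦0, 5↦8, 6↦7, 7↦8, 8↦0, 9↦5, 10↦1]  zeros at y ∈ {4, 8}
Collecting zeros: affine points = {(0, 3), (0, 7), (2, 7), (2, 10), (4, 1), (5, 3), (5, 8), (6, 10), (8, 1), (8, 4), (10, 4), (10, 8)}.
Total count |C(F_11)_aff| = 12.


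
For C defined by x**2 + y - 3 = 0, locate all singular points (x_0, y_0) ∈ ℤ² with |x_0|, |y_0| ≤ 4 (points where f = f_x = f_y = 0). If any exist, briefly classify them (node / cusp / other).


No singular points in the scanned grid; C is smooth there.

Compute partial derivatives:
  f_x = 2*x.
  f_y = 1.
f_y = 1 is a nonzero constant, so f_y never vanishes: no point (x, y) can satisfy f = f_x = f_y = 0. In particular no (x, y) ∈ {−4, ..., 4}² is singular; the curve is smooth.


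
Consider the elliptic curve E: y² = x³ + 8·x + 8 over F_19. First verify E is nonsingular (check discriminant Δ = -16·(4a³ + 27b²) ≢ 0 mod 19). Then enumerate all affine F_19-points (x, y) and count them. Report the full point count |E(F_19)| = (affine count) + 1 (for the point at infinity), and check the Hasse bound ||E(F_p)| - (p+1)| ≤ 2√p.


Affine points = {(1, 6), (1, 13), (4, 3), (4, 16), (6, 5), (6, 14), (9, 7), (9, 12), (10, 9), (10, 10), (15, 8), (15, 11)}; affine count = 12; |E(F_19)| = 13.

Discriminant check: Δ ∝ 4a³ + 27b² = 4·8³ + 27·8² = 4·512 + 27·64 ≡ 14 (mod 19). Nonzero ⇒ E is nonsingular.
For each x ∈ F_19, compute rhs = x³ + 8·x + 8 mod 19, then count y ∈ F_19 with y² ≡ rhs.
  x = 0: rhs = 8, matching y values: none (0 points).
  x = 1: rhs = 17, matching y values: 6, 13 (2 points).
  x = 2: rhs = 13, matching y values: none (0 points).
  x = 3: rhs = 2, matching y values: none (0 points).
  x = 4: rhs = 9, matching y values: 3, 16 (2 points).
  x = 5: rhs = 2, matching y values: none (0 points).
  x = 6: rhs = 6, matching y values: 5, 14 (2 points).
  x = 7: rhs = 8, matching y values: none (0 points).
  x = 8: rhs = 14, matching y values: none (0 points).
  x = 9: rhs = 11, matching y values: 7, 12 (2 points).
  x = 10: rhs = 5, matching y values: 9, 10 (2 points).
  x = 11: rhs = 2, matching y values: none (0 points).
  x = 12: rhs = 8, matching y values: none (0 points).
  x = 13: rhs = 10, matching y values: none (0 points).
  x = 14: rhs = 14, matching y values: none (0 points).
  x = 15: rhs = 7, matching y values: 8, 11 (2 points).
  x = 16: rhs = 14, matching y values: none (0 points).
  x = 17: rhs = 3, matching y values: none (0 points).
  x = 18: rhs = 18, matching y values: none (0 points).
Total affine count: 12.
Full point count |E(F_19)| = 12 + 1 = 13.
Hasse bound: |13 − (19+1)| = |-7| = 7 ≤ 2√19 ≈ 8.7178 ✓.


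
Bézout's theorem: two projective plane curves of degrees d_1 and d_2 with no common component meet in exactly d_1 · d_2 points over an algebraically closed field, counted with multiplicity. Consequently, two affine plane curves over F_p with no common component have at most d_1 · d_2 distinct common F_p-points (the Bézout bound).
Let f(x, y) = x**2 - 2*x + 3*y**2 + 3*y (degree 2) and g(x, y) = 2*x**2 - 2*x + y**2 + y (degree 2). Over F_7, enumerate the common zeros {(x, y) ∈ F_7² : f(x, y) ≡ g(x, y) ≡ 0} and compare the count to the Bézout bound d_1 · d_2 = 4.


Common zeros: {(0, 0), (0, 6), (5, 1), (5, 5)}; count = 4; Bézout bound = 4.

deg(f) = 2, deg(g) = 2, so Bézout bound = 4.
Scan x ∈ F_7. For each x, list the y ∈ F_7 with f(x, y) ≡ 0 and those with g(x, y) ≡ 0 (mod 7); the common zeros in that column are the intersection.
  x = 0: f ≡ 0 at y ∈ {0, 6}; g ≡ 0 at y ∈ {0, 6}; common: {0, 6}.
  x = 1: f ≡ 0 at y ∈ {3}; g ≡ 0 at y ∈ {0, 6}; common: ∅.
  x = 2: f ≡ 0 at y ∈ {0, 6}; g ≡ 0 at y ∈ ∅; common: ∅.
  x = 3: f ≡ 0 at y ∈ {2, 4}; g ≡ 0 at y ∈ {1, 5}; common: ∅.
  x = 4: f ≡ 0 at y ∈ {1, 5}; g ≡ 0 at y ∈ ∅; common: ∅.
  x = 5: f ≡ 0 at y ∈ {1, 5}; g ≡ 0 at y ∈ {1, 5}; common: {1, 5}.
  x = 6: f ≡ 0 at y ∈ {2, 4}; g ≡ 0 at y ∈ ∅; common: ∅.
Collecting: common zeros = {(0, 0), (0, 6), (5, 1), (5, 5)}, so the count is 4.
Comparison with the Bézout bound: 4 ≤ 4 = deg(f)·deg(g), as expected for curves with no common component (the bound is attained).


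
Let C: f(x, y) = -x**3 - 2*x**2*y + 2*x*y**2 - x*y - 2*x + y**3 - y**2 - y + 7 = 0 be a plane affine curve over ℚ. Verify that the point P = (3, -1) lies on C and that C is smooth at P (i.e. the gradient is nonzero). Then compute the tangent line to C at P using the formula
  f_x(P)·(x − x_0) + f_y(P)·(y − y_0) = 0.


Tangent line at P: -14*x - 29*y + 13 = 0.

Step 1: f(3, -1) = 0, so P lies on C.
Step 2: partial derivatives
  f_x(x, y) = -3*x**2 - 4*x*y + 2*y**2 - y - 2, f_y(x, y) = -2*x**2 + 4*x*y - x + 3*y**2 - 2*y - 1.
  f_x(P) = -14, f_y(P) = -29 (gradient nonzero, so P is smooth).
Step 3: tangent line at P: -14·(x − 3) + -29·(y − -1) = 0.
Expanding: -14*x - 29*y + 13 = 0.


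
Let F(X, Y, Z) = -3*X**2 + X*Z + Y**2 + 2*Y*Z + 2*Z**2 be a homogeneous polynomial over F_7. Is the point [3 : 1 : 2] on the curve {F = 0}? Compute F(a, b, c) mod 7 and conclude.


F(3,1,2) ≡ 6 (mod 7); P is NOT on the curve.

Evaluate F(3, 1, 2) term-by-term (mod 7).
  -3*X**2 ↦ -3·9·1·1 = -27
  X*Z ↦ 1·3·1·2 = 6
  Y**2 ↦ 1·1·1·1 = 1
  2*Y*Z ↦ 2·1·1·2 = 4
  2*Z**2 ↦ 2·1·1·4 = 8
Sum: F(3, 1, 2) = (-27) + (6) + (1) + (4) + (8) = -8.
Reducing mod 7: -8 ≡ 6 (mod 7).
Since F(a, b, c) ≡ 6 ≠ 0 (mod 7), P does NOT lie on the curve.


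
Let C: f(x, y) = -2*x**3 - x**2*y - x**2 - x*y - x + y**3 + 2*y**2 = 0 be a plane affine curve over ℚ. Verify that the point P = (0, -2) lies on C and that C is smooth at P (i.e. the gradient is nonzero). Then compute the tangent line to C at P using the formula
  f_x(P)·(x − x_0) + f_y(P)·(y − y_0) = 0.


Tangent line at P: x + 4*y + 8 = 0.

Step 1: f(0, -2) = 0, so P lies on C.
Step 2: partial derivatives
  f_x(x, y) = -6*x**2 - 2*x*y - 2*x - y - 1, f_y(x, y) = -x**2 - x + 3*y**2 + 4*y.
  f_x(P) = 1, f_y(P) = 4 (gradient nonzero, so P is smooth).
Step 3: tangent line at P: 1·(x − 0) + 4·(y − -2) = 0.
Expanding: x + 4*y + 8 = 0.


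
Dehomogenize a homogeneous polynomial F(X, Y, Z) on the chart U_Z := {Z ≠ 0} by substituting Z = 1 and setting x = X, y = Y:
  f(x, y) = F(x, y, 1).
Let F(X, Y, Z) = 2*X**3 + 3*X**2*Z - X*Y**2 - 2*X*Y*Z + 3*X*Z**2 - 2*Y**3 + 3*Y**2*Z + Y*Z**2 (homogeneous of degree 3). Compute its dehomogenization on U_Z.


f(x, y) = 2*x**3 + 3*x**2 - x*y**2 - 2*x*y + 3*x - 2*y**3 + 3*y**2 + y

On U_Z we set Z = 1. Each monomial c·X^i·Y^j·Z^k in F becomes c·x^i·y^j·1^k = c·x^i·y^j.
Substituting Z = 1: F(X, Y, 1) = 2*x**3 + 3*x**2 - x*y**2 - 2*x*y + 3*x - 2*y**3 + 3*y**2 + y.
Note: deg(f) ≤ deg(F) = 3; strict inequality happens when F is divisible by Z (lost terms).


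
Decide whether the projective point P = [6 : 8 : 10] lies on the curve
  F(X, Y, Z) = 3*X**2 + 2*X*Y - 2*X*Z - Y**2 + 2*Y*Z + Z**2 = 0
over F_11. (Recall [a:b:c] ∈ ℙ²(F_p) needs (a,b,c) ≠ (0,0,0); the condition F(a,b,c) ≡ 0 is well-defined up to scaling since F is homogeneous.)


F(6,8,10) ≡ 5 (mod 11); P is NOT on the curve.

Evaluate F(6, 8, 10) term-by-term (mod 11).
  3*X**2 ↦ 3·36·1·1 = 108
  2*X*Y ↦ 2·6·8·1 = 96
  -2*X*Z ↦ -2·6·1·10 = -120
  -Y**2 ↦ -1·1·64·1 = -64
  2*Y*Z ↦ 2·1·8·10 = 160
  Z**2 ↦ 1·1·1·100 = 100
Sum: F(6, 8, 10) = (108) + (96) + (-120) + (-64) + (160) + (100) = 280.
Reducing mod 11: 280 ≡ 5 (mod 11).
Since F(a, b, c) ≡ 5 ≠ 0 (mod 11), P does NOT lie on the curve.


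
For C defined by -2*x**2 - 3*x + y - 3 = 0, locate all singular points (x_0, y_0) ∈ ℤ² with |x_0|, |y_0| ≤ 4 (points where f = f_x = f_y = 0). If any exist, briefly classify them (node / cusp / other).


No singular points in the scanned grid; C is smooth there.

Compute partial derivatives:
  f_x = -4*x - 3.
  f_y = 1.
f_y = 1 is a nonzero constant, so f_y never vanishes: no point (x, y) can satisfy f = f_x = f_y = 0. In particular no (x, y) ∈ {−4, ..., 4}² is singular; the curve is smooth.


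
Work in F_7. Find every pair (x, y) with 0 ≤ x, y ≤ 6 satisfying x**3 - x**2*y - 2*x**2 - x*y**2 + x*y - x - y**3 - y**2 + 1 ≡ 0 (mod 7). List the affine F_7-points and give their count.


Affine F_7-points: {(0, 3), (2, 1), (3, 0), (5, 3)}; count = 4.

For each of the 49 pairs (x, y) ∈ F_7², evaluate f(x, y) mod 7. Record the zeros.
  x = 0: [0↦1, 1↦6, 2↦3, 3↦0, 4↦5, 5↦5, 6↦1]  zeros at y ∈ {3}
  x = 1: [0↦6, 1↦3, 2↦4, 3↦3, 4↦1, 5↦6, 6↦5]  zeros at y ∈ ∅
  x = 2: [0↦6, 1↦0, 2↦3, 3↦2, 4↦5, 5↦6, 6↦6]  zeros at y ∈ {1}
  x = 3: [0↦0, 1↦3, 2↦6, 3↦3, 4↦2, 5↦4, 6↦3]  zeros at y ∈ {0}
  x = 4: [0↦1, 1↦4, 2↦5, 3↦5, 4↦5, 5↦6, 6↦2]  zeros at y ∈ ∅
  x = 5: [0↦1, 1↦2, 2↦6, 3↦0, 4↦6, 5↦4, 6↦2]  zeros at y ∈ {3}
  x = 6: [0↦6, 1↦3, 2↦1, 3↦1, 4↦4, 5↦4, 6↦2]  zeros at y ∈ ∅
Collecting zeros: affine points = {(0, 3), (2, 1), (3, 0), (5, 3)}.
Total count |C(F_7)_aff| = 4.


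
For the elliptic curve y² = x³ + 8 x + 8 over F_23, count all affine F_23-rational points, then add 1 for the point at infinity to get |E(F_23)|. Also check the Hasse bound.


Affine points = {(0, 10), (0, 13), (2, 3), (2, 20), (3, 6), (3, 17), (4, 9), (4, 14), (5, 9), (5, 14), (7, 4), (7, 19), (8, 3), (8, 20), (9, 2), (9, 21), (11, 1), (11, 22), (13, 3), (13, 20), (14, 9), (14, 14), (16, 0), (18, 2), (18, 21), (19, 2), (19, 21), (20, 7), (20, 16)}; affine count = 29; |E(F_23)| = 30.

Discriminant check: Δ ∝ 4a³ + 27b² = 4·8³ + 27·8² = 4·512 + 27·64 ≡ 4 (mod 23). Nonzero ⇒ E is nonsingular.
For each x ∈ F_23, compute rhs = x³ + 8·x + 8 mod 23, then count y ∈ F_23 with y² ≡ rhs.
  x = 0: rhs = 8, matching y values: 10, 13 (2 points).
  x = 1: rhs = 17, matching y values: none (0 points).
  x = 2: rhs = 9, matching y values: 3, 20 (2 points).
  x = 3: rhs = 13, matching y values: 6, 17 (2 points).
  x = 4: rhs = 12, matching y values: 9, 14 (2 points).
  x = 5: rhs = 12, matching y values: 9, 14 (2 points).
  x = 6: rhs = 19, matching y values: none (0 points).
  x = 7: rhs = 16, matching y values: 4, 19 (2 points).
  x = 8: rhs = 9, matching y values: 3, 20 (2 points).
  x = 9: rhs = 4, matching y values: 2, 21 (2 points).
  x = 10: rhs = 7, matching y values: none (0 points).
  x = 11: rhs = 1, matching y values: 1, 22 (2 points).
  x = 12: rhs = 15, matching y values: none (0 points).
  x = 13: rhs = 9, matching y values: 3, 20 (2 points).
  x = 14: rhs = 12, matching y values: 9, 14 (2 points).
  x = 15: rhs = 7, matching y values: none (0 points).
  x = 16: rhs = 0, matching y values: 0 (1 points).
  x = 17: rhs = 20, matching y values: none (0 points).
  x = 18: rhs = 4, matching y values: 2, 21 (2 points).
  x = 19: rhs = 4, matching y values: 2, 21 (2 points).
  x = 20: rhs = 3, matching y values: 7, 16 (2 points).
  x = 21: rhs = 7, matching y values: none (0 points).
  x = 22: rhs = 22, matching y values: none (0 points).
Total affine count: 29.
Full point count |E(F_23)| = 29 + 1 = 30.
Hasse bound: |30 − (23+1)| = |6| = 6 ≤ 2√23 ≈ 9.5917 ✓.


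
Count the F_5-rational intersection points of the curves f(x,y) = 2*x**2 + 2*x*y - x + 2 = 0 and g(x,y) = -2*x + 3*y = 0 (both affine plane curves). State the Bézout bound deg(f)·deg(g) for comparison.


Common zeros: {(2, 3)}; count = 1; Bézout bound = 2.

deg(f) = 2, deg(g) = 1, so Bézout bound = 2.
Scan x ∈ F_5. For each x, list the y ∈ F_5 with f(x, y) ≡ 0 and those with g(x, y) ≡ 0 (mod 5); the common zeros in that column are the intersection.
  x = 0: f ≡ 0 at y ∈ ∅; g ≡ 0 at y ∈ {0}; common: ∅.
  x = 1: f ≡ 0 at y ∈ {1}; g ≡ 0 at y ∈ {4}; common: ∅.
  x = 2: f ≡ 0 at y ∈ {3}; g ≡ 0 at y ∈ {3}; common: {3}.
  x = 3: f ≡ 0 at y ∈ {3}; g ≡ 0 at y ∈ {2}; common: ∅.
  x = 4: f ≡ 0 at y ∈ {0}; g ≡ 0 at y ∈ {1}; common: ∅.
Collecting: common zeros = {(2, 3)}, so the count is 1.
Comparison with the Bézout bound: 1 ≤ 2 = deg(f)·deg(g), as expected for curves with no common component (the affine F_5-count falls short of the bound because intersections may lie at infinity, over extension fields, or carry multiplicity).


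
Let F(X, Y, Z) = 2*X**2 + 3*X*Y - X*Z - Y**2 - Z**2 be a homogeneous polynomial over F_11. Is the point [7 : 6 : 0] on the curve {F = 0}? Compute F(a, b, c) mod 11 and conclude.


F(7,6,0) ≡ 1 (mod 11); P is NOT on the curve.

Evaluate F(7, 6, 0) term-by-term (mod 11).
  2*X**2 ↦ 2·49·1·1 = 98
  3*X*Y ↦ 3·7·6·1 = 126
  -X*Z ↦ -1·7·1·0 = 0
  -Y**2 ↦ -1·1·36·1 = -36
  -Z**2 ↦ -1·1·1·0 = 0
Sum: F(7, 6, 0) = (98) + (126) + (0) + (-36) + (0) = 188.
Reducing mod 11: 188 ≡ 1 (mod 11).
Since F(a, b, c) ≡ 1 ≠ 0 (mod 11), P does NOT lie on the curve.


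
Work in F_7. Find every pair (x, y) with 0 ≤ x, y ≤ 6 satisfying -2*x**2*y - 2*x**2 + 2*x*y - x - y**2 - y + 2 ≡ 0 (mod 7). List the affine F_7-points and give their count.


Affine F_7-points: {(0, 1), (0, 5), (1, 2), (1, 4), (2, 1), (3, 2), (3, 6), (6, 4), (6, 5)}; count = 9.

For each of the 49 pairs (x, y) ∈ F_7², evaluate f(x, y) mod 7. Record the zeros.
  x = 0: [0↦2, 1↦0, 2↦3, 3↦4, 4↦3, 5↦0, 6↦2]  zeros at y ∈ {1, 5}
  x = 1: [0↦6, 1↦4, 2↦0, 3↦1, 4↦0, 5↦4, 6↦6]  zeros at y ∈ {2, 4}
  x = 2: [0↦6, 1↦0, 2↦6, 3↦3, 4↦5, 5↦5, 6↦3]  zeros at y ∈ {1}
  x = 3: [0↦2, 1↦2, 2↦0, 3↦3, 4↦4, 5↦3, 6↦0]  zeros at y ∈ {2, 6}
  x = 4: [0↦1, 1↦3, 2↦3, 3↦1, 4↦4, 5↦5, 6↦4]  zeros at y ∈ ∅
  x = 5: [0↦3, 1↦3, 2↦1, 3↦4, 4↦5, 5↦4, 6↦1]  zeros at y ∈ ∅
  x = 6: [0↦1, 1↦2, 2↦1, 3↦5, 4↦0, 5↦0, 6↦5]  zeros at y ∈ {4, 5}
Collecting zeros: affine points = {(0, 1), (0, 5), (1, 2), (1, 4), (2, 1), (3, 2), (3, 6), (6, 4), (6, 5)}.
Total count |C(F_7)_aff| = 9.


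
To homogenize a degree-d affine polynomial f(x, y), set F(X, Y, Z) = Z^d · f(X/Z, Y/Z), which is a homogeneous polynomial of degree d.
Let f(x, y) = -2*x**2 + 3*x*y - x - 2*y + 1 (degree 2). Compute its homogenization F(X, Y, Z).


F(X, Y, Z) = -2*X**2 + 3*X*Y - X*Z - 2*Y*Z + Z**2

deg(f) = 2.
Substitute x = X/Z, y = Y/Z into f, then multiply by Z^2.
  monomial -2·x^2·y^0 ↦ -2·X^2·Y^0·Z^0.
  monomial 3·x^1·y^1 ↦ 3·X^1·Y^1·Z^0.
  monomial -1·x^1·y^0 ↦ -1·X^1·Y^0·Z^1.
  monomial -2·x^0·y^1 ↦ -2·X^0·Y^1·Z^1.
  monomial 1·x^0·y^0 ↦ 1·X^0·Y^0·Z^2.
Collecting: F(X, Y, Z) = -2*X**2 + 3*X*Y - X*Z - 2*Y*Z + Z**2.


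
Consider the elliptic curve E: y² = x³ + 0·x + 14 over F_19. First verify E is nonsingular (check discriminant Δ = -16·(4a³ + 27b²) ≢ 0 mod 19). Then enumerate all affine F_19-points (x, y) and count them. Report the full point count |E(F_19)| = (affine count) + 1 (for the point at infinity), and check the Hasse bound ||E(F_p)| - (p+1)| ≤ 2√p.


Affine points = {(5, 5), (5, 14), (10, 8), (10, 11), (13, 8), (13, 11), (15, 8), (15, 11), (16, 5), (16, 14), (17, 5), (17, 14)}; affine count = 12; |E(F_19)| = 13.

Discriminant check: Δ ∝ 4a³ + 27b² = 4·0³ + 27·14² = 4·0 + 27·196 ≡ 10 (mod 19). Nonzero ⇒ E is nonsingular.
For each x ∈ F_19, compute rhs = x³ + 0·x + 14 mod 19, then count y ∈ F_19 with y² ≡ rhs.
  x = 0: rhs = 14, matching y values: none (0 points).
  x = 1: rhs = 15, matching y values: none (0 points).
  x = 2: rhs = 3, matching y values: none (0 points).
  x = 3: rhs = 3, matching y values: none (0 points).
  x = 4: rhs = 2, matching y values: none (0 points).
  x = 5: rhs = 6, matching y values: 5, 14 (2 points).
  x = 6: rhs = 2, matching y values: none (0 points).
  x = 7: rhs = 15, matching y values: none (0 points).
  x = 8: rhs = 13, matching y values: none (0 points).
  x = 9: rhs = 2, matching y values: none (0 points).
  x = 10: rhs = 7, matching y values: 8, 11 (2 points).
  x = 11: rhs = 15, matching y values: none (0 points).
  x = 12: rhs = 13, matching y values: none (0 points).
  x = 13: rhs = 7, matching y values: 8, 11 (2 points).
  x = 14: rhs = 3, matching y values: none (0 points).
  x = 15: rhs = 7, matching y values: 8, 11 (2 points).
  x = 16: rhs = 6, matching y values: 5, 14 (2 points).
  x = 17: rhs = 6, matching y values: 5, 14 (2 points).
  x = 18: rhs = 13, matching y values: none (0 points).
Total affine count: 12.
Full point count |E(F_19)| = 12 + 1 = 13.
Hasse bound: |13 − (19+1)| = |-7| = 7 ≤ 2√19 ≈ 8.7178 ✓.


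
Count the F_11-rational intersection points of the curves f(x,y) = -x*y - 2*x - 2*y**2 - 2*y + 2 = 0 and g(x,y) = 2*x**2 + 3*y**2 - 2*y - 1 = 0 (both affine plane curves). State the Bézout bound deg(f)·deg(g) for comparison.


Common zeros: {(0, 7)}; count = 1; Bézout bound = 4.

deg(f) = 2, deg(g) = 2, so Bézout bound = 4.
Scan x ∈ F_11. For each x, list the y ∈ F_11 with f(x, y) ≡ 0 and those with g(x, y) ≡ 0 (mod 11); the common zeros in that column are the intersection.
  x = 0: f ≡ 0 at y ∈ {3, 7}; g ≡ 0 at y ∈ {1, 7}; common: {7}.
  x = 1: f ≡ 0 at y ∈ {0, 4}; g ≡ 0 at y ∈ {3, 5}; common: ∅.
  x = 2: f ≡ 0 at y ∈ {10}; g ≡ 0 at y ∈ ∅; common: ∅.
  x = 3: f ≡ 0 at y ∈ {1, 2}; g ≡ 0 at y ∈ {9, 10}; common: ∅.
  x = 4: f ≡ 0 at y ∈ ∅; g ≡ 0 at y ∈ ∅; common: ∅.
  x = 5: f ≡ 0 at y ∈ ∅; g ≡ 0 at y ∈ ∅; common: ∅.
  x = 6: f ≡ 0 at y ∈ ∅; g ≡ 0 at y ∈ ∅; common: ∅.
  x = 7: f ≡ 0 at y ∈ ∅; g ≡ 0 at y ∈ ∅; common: ∅.
  x = 8: f ≡ 0 at y ∈ ∅; g ≡ 0 at y ∈ {9, 10}; common: ∅.
  x = 9: f ≡ 0 at y ∈ {5, 6}; g ≡ 0 at y ∈ ∅; common: ∅.
  x = 10: f ≡ 0 at y ∈ {8}; g ≡ 0 at y ∈ {3, 5}; common: ∅.
Collecting: common zeros = {(0, 7)}, so the count is 1.
Comparison with the Bézout bound: 1 ≤ 4 = deg(f)·deg(g), as expected for curves with no common component (the affine F_11-count falls short of the bound because intersections may lie at infinity, over extension fields, or carry multiplicity).
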